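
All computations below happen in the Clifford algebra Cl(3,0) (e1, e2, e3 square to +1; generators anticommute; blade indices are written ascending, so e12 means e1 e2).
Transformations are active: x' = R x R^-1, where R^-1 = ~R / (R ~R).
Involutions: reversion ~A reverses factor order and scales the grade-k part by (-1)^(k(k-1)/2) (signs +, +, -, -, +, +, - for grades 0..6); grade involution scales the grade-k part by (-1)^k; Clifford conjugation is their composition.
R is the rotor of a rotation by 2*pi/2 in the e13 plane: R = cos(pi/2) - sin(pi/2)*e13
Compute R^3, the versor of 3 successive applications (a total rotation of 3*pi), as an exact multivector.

The rotor phase is half the rotation angle and phases add under composition, so 3 steps in the e13 plane accumulate phase 3*(pi/2) = 3*pi/2: R^3 = cos(3*pi/2) - sin(3*pi/2)*e13.
cos(3*pi/2) = 0 and sin(3*pi/2) = -1, so R^3 = e13. The net rotation is 1*pi (after discarding 1 full turn, each of which contributes a factor -1 to the rotor); the rotor keeps the half-angle phase exactly.
Answer: e13


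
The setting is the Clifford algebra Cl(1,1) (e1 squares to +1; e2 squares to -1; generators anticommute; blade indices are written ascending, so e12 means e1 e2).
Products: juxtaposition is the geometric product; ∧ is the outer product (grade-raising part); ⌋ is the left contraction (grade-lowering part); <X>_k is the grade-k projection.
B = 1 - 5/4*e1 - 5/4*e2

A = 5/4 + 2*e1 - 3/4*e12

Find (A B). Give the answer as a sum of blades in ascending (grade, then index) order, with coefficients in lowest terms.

step 1: -5/4 - 1/2*e1 - 5/2*e2 - 13/4*e12
Answer: -5/4 - 1/2*e1 - 5/2*e2 - 13/4*e12


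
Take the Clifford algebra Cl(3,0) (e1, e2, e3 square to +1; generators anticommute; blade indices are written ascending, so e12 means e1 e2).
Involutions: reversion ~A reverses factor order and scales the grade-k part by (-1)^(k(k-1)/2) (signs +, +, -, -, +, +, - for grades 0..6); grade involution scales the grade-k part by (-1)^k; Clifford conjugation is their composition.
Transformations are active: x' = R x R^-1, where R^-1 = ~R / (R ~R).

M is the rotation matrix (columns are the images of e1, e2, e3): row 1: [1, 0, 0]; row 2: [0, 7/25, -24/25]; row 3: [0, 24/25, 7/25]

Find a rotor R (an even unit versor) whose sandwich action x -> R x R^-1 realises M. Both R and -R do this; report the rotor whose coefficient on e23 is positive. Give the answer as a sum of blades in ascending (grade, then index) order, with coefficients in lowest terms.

Method: write R = a + b12*e12 + b13*e13 + b23*e23 with a^2 + b12^2 + b13^2 + b23^2 = 1 (so R^-1 = ~R). Expanding the columns R e_j ~R gives tr M = 4a^2 - 1 and, from the antisymmetric part, M21 - M12 = -4a*b12, M13 - M31 = 4a*b13, M32 - M23 = -4a*b23.
Here tr M = 39/25, so a^2 = (1 + tr M)/4 = 16/25 and a = ±4/5. Taking a = 4/5: M21 - M12 = 0, M13 - M31 = 0, M32 - M23 = 48/25, giving b12 = 0, b13 = 0, b23 = -3/5, i.e. R = 4/5 - 3/5*e23.
Its e23 coefficient is negative, so report the other preimage -R.
Answer: -4/5 + 3/5*e23. Uniqueness: Spin(3) -> SO(3) maps R and -R to the same rotation of trace 39/25; fixing the sign of the e23 coefficient removes the ambiguity.


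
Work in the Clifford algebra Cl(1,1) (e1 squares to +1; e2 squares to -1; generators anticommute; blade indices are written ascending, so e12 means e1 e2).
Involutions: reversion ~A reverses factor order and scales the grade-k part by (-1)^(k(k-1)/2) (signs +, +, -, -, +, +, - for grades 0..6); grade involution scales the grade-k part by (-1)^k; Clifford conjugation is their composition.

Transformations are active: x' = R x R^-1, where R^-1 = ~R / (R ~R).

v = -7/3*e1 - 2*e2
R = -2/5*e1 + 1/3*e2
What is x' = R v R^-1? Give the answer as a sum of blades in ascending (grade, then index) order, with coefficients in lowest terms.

~R = -2/5*e1 + 1/3*e2, and R ~R = 11/225, so R^-1 = ~R / (11/225).
R v = 8/5 + 71/45*e12
Answer: -787/33*e1 + 262/11*e2


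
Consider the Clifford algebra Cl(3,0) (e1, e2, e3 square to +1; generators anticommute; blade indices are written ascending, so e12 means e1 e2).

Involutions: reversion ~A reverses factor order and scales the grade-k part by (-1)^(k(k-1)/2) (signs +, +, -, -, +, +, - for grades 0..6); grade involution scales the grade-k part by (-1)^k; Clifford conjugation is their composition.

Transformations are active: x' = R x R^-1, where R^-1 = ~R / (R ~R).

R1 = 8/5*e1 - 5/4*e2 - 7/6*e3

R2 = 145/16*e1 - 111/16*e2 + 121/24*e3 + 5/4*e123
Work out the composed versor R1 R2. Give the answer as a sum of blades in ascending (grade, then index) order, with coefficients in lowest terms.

Distribute over the terms of R1 (each basis-blade product reordered to ascending indices, repeated generators contracted through their squares):
(8/5*e1) R2 = 29/2 - 111/10*e12 + 121/15*e13 + 2*e23
(-5/4*e2) R2 = 555/64 + 725/64*e12 + 25/16*e13 - 605/96*e23
(-7/6*e3) R2 = -847/144 - 35/24*e12 + 1015/96*e13 - 259/32*e23
Summing the partial products and collecting blades:
Answer: 9959/576 - 1181/960*e12 + 9697/480*e13 - 595/48*e23


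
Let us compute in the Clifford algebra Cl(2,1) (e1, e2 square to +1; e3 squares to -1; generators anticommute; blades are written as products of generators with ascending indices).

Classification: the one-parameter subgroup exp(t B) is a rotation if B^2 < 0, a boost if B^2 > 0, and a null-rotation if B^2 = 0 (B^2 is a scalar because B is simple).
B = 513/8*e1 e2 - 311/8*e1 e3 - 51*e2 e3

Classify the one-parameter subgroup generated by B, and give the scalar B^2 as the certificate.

B^2 term by term: the squares give (513/8)^2*(e1 e2)^2 + (-311/8)^2*(e1 e3)^2 + (-51)^2*(e2 e3)^2 = 263169/64*(-1) + 96721/64*(+1) + 2601*(+1) = 1/4 (each basis 2-blade squares to minus the product of its generators' squares); cross terms between blades sharing an index anticommute and cancel. So B^2 = 1/4.
Answer: boost, certificate B^2 = 1/4. The invariant at work: B^2 = 1/4 is unchanged by conjugation, hence its sign classifies the subgroup whatever basis B is written in.


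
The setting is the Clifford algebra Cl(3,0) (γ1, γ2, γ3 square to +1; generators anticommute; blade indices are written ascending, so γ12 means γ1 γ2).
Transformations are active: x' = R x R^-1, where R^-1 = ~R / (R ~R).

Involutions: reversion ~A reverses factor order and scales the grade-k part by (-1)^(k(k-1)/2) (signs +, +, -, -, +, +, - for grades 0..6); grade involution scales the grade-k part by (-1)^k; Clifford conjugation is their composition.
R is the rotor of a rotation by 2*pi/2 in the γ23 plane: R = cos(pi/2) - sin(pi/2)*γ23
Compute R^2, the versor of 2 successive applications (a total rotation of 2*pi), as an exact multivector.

Because a rotor carries half the rotation angle, composing 2 copies of this γ23-plane rotor multiplies the phase: 2*(pi/2) = pi, hence R^2 = cos(pi) - sin(pi)*γ23.
cos(pi) = -1 and sin(pi) = 0, so R^2 = -1. The total rotation 2*pi is 1 full turn, so every vector returns to itself, yet the rotor is -1, on the OTHER sheet of the double cover (an odd number of 2*pi turns).
Answer: -1


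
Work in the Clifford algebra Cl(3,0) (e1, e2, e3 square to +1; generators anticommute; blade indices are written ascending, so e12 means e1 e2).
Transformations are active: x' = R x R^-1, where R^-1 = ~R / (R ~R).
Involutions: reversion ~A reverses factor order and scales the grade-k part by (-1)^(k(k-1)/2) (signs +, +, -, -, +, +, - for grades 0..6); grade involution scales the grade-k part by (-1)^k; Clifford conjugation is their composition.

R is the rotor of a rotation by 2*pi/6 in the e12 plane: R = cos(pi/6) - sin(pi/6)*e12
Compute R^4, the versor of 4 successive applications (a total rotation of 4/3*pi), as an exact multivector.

Because a rotor carries half the rotation angle, composing 4 copies of this e12-plane rotor multiplies the phase: 4*(pi/6) = 2*pi/3, hence R^4 = cos(2*pi/3) - sin(2*pi/3)*e12.
cos(2*pi/3) = -1/2 and sin(2*pi/3) = sqrt(3)/2, so R^4 = -1/2 - sqrt(3)/2*e12. The net rotation is 4/3*pi; the rotor keeps the half-angle phase exactly.
Answer: -1/2 - sqrt(3)/2*e12


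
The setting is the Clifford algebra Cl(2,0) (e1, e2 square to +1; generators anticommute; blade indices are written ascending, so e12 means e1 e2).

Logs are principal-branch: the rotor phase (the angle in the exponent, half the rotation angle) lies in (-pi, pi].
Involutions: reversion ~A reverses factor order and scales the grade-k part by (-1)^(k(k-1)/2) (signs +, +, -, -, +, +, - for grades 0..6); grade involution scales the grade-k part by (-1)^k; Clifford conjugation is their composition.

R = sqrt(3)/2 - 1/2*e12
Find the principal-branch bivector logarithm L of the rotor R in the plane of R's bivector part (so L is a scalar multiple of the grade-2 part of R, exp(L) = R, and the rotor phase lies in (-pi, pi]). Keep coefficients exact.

The scalar part of R is sqrt(3)/2, and that scalar determines the rotor phase on the principal branch; recovering the unit plane as bivector-part over sine of the phase gives L = phase * plane.
Concretely: cos(phase) = sqrt(3)/2 gives phase = ±pi/6, and since phase/sin(phase) is even the sign is immaterial: L = (phase/sin(phase)) * <R>_2 = (pi/3) * <R>_2.
Answer: -pi/6*e12


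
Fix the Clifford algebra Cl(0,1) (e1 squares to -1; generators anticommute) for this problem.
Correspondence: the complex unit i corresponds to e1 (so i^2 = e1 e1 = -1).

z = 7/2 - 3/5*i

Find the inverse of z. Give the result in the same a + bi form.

In blades: z = 7/2 - 3/5*e1.
With qbar = 7/2 + 3/5*e1 (scalar fixed, mapped units negated), z qbar = 1261/100 (the sum of squared coefficients), so z^-1 = qbar / (1261/100) = 350/1261 + 60/1261*e1; translating back:
Answer: 350/1261 + 60/1261*i


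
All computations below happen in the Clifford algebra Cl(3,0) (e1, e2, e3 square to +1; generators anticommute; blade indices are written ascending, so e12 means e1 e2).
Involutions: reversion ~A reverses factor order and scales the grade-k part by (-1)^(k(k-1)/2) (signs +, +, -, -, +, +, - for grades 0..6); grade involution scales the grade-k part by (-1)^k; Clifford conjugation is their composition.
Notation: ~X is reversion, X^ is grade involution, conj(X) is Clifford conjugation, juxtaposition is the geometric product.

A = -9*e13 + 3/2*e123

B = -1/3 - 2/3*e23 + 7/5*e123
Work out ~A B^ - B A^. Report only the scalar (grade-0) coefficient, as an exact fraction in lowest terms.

first term: -21/10 - e1 - 63/5*e2 + 6*e12 - 3*e13 + 1/2*e123
second term: 21/10 - e1 - 63/5*e2 + 6*e12 + 3*e13 + 1/2*e123
Answer: -21/5


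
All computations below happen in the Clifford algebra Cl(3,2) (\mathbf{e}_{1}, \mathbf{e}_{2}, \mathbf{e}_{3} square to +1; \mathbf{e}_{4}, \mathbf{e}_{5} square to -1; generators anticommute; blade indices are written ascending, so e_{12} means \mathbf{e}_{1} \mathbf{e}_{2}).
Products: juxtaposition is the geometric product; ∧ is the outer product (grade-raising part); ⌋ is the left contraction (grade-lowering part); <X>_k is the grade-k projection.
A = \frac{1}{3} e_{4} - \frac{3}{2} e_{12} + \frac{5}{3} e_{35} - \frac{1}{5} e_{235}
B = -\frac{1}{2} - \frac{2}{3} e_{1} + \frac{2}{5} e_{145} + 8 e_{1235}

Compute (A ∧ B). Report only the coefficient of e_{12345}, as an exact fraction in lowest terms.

step 1: -\frac{1}{6} e_{4} + \frac{3}{4} e_{12} + \frac{2}{9} e_{14} - \frac{5}{6} e_{35} - \frac{10}{9} e_{135} + \frac{1}{10} e_{235} - \frac{2}{15} e_{1235} - \frac{8}{3} e_{12345}
Answer: -\frac{8}{3}


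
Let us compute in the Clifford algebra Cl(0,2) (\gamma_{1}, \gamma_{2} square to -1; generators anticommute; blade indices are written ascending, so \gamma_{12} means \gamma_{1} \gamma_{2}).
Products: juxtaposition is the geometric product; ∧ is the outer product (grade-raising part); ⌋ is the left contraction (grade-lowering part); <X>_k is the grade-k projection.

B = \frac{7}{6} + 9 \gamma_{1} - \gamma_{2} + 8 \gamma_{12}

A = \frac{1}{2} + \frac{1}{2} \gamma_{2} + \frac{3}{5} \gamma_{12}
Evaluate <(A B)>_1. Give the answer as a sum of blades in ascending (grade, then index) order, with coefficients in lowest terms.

step 1: -\frac{223}{60} + \frac{91}{10} \gamma_{1} + \frac{329}{60} \gamma_{2} + \frac{1}{5} \gamma_{12}
step 2: \frac{91}{10} \gamma_{1} + \frac{329}{60} \gamma_{2}
Answer: \frac{91}{10} \gamma_{1} + \frac{329}{60} \gamma_{2}


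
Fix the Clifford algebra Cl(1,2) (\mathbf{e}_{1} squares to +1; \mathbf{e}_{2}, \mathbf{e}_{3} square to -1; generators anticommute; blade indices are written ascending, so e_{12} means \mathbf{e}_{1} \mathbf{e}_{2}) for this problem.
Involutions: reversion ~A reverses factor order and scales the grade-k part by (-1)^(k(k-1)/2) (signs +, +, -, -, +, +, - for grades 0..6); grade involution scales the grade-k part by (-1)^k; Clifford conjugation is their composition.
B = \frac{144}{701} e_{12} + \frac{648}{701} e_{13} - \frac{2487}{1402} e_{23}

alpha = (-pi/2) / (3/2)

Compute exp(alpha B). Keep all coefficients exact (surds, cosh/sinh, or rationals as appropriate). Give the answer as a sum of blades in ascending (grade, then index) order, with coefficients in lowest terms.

B^2 term by term: the squares give (\frac{144}{701})^2*(e_{12})^2 + (\frac{648}{701})^2*(e_{13})^2 + (-\frac{2487}{1402})^2*(e_{23})^2 = \frac{20736}{491401}*(+1) + \frac{419904}{491401}*(+1) + \frac{6185169}{1965604}*(-1) = -\frac{9}{4} (each basis 2-blade squares to minus the product of its generators' squares); cross terms between blades sharing an index anticommute and cancel. So B^2 = -\frac{9}{4}.
B^2 = -\frac{9}{4} — circular case — the even/odd split gives cos and sin: l = \frac{3}{2}, alpha*l = - \frac{\pi}{2}, so exp(alpha B) = cos(- \frac{\pi}{2}) + (sin(- \frac{\pi}{2})/(\frac{3}{2}))*B = 0 + (- \frac{2}{3})*B.
Answer: - \frac{96}{701} e_{12} - \frac{432}{701} e_{13} + \frac{829}{701} e_{23}


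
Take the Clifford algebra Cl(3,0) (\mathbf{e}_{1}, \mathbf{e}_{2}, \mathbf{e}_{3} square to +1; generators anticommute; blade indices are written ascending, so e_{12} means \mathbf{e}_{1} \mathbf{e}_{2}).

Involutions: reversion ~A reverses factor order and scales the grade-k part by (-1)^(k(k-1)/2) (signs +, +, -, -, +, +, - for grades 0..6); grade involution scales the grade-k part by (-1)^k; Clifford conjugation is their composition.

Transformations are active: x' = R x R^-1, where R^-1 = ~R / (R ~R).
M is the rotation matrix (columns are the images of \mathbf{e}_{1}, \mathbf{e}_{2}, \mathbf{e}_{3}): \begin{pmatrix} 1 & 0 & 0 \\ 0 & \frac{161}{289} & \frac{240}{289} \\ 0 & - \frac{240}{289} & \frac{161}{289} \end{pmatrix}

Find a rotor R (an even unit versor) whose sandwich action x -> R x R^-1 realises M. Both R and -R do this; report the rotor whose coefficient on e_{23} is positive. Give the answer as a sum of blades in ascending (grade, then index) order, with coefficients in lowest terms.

Method: write R = a + b12*e_{12} + b13*e_{13} + b23*e_{23} with a^2 + b12^2 + b13^2 + b23^2 = 1 (so R^-1 = ~R). Expanding the columns R e_j ~R gives tr M = 4a^2 - 1 and, from the antisymmetric part, M21 - M12 = -4a*b12, M13 - M31 = 4a*b13, M32 - M23 = -4a*b23.
Here tr M = \frac{611}{289}, so a^2 = (1 + tr M)/4 = \frac{225}{289} and a = ±\frac{15}{17}. Taking a = \frac{15}{17}: M21 - M12 = 0, M13 - M31 = 0, M32 - M23 = -\frac{480}{289}, giving b12 = 0, b13 = 0, b23 = \frac{8}{17}, i.e. R = \frac{15}{17} + \frac{8}{17} e_{23}.
Its e_{23} coefficient is already positive.
Answer: \frac{15}{17} + \frac{8}{17} e_{23}. Uniqueness: Spin(3) -> SO(3) maps R and -R to the same rotation of trace \frac{611}{289}; fixing the sign of the e_{23} coefficient removes the ambiguity.


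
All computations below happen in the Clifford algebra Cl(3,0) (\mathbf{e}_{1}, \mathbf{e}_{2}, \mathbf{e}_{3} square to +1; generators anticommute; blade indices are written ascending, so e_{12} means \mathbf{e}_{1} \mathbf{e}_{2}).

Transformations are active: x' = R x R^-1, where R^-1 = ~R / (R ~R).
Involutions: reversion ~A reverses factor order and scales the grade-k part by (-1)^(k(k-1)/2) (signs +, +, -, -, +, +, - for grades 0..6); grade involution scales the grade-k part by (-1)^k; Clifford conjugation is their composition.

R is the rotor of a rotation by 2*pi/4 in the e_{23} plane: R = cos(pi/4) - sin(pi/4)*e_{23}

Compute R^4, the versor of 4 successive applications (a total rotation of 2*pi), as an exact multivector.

Rotor phase runs at HALF the rotation angle; powers of one rotor simply add phase, so after 4 steps in e_{23} the phase is 4*pi/4 = \pi and R^4 = cos(\pi) - sin(\pi)*e_{23}.
cos(\pi) = -1 and sin(\pi) = 0, so R^4 = -1. The total rotation 2*pi is 1 full turn, so every vector returns to itself, yet the rotor is -1, on the OTHER sheet of the double cover (an odd number of 2*pi turns).
Answer: -1


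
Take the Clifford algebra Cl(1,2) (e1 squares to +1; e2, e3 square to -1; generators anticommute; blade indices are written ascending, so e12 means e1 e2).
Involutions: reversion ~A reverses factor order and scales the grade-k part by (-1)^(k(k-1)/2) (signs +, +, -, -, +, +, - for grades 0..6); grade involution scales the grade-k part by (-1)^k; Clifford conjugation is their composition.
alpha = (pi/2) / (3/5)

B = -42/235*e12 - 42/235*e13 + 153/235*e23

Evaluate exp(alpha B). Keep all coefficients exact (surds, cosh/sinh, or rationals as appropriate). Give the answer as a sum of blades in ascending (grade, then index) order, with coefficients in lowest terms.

B^2 term by term: the squares give (-42/235)^2*(e12)^2 + (-42/235)^2*(e13)^2 + (153/235)^2*(e23)^2 = 1764/55225*(+1) + 1764/55225*(+1) + 23409/55225*(-1) = -9/25 (each basis 2-blade squares to minus the product of its generators' squares); cross terms between blades sharing an index anticommute and cancel. So B^2 = -9/25.
B^2 = -9/25 — B^2 < 0, so the exponential closes trigonometrically: l = 3/5, alpha*l = pi/2, so exp(alpha B) = cos(pi/2) + (sin(pi/2)/(3/5))*B = 0 + (5/3)*B.
Answer: -14/47*e12 - 14/47*e13 + 51/47*e23


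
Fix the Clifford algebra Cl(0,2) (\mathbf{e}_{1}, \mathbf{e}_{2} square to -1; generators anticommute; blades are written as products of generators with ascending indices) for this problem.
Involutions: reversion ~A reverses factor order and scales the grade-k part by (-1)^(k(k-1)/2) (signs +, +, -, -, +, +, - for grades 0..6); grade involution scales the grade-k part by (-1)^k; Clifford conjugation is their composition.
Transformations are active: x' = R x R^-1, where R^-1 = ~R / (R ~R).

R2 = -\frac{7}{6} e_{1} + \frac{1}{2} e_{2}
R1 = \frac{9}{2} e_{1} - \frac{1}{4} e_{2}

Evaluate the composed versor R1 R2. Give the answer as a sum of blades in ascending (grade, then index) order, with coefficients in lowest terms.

Distribute over the terms of R1 (each basis-blade product reordered to ascending indices, repeated generators contracted through their squares):
(\frac{9}{2} e_{1}) R2 = \frac{21}{4} + \frac{9}{4} e_{1} e_{2}
(-\frac{1}{4} e_{2}) R2 = \frac{1}{8} - \frac{7}{24} e_{1} e_{2}
Summing the partial products and collecting blades:
Answer: \frac{43}{8} + \frac{47}{24} e_{1} e_{2}


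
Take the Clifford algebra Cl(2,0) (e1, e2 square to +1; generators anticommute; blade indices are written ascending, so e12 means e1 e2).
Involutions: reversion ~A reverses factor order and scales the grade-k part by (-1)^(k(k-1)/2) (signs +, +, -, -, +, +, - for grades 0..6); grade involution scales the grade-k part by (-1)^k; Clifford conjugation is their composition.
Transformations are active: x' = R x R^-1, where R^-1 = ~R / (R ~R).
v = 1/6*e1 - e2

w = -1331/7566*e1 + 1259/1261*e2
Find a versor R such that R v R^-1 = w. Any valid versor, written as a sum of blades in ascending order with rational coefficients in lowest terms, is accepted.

Here q(v) = q(w) = 37/36; the classical choice R = v + w = -35/3783*e1 - 2/1261*e2 then realises v -> w under the sandwich.
Answer: -35/3783*e1 - 2/1261*e2


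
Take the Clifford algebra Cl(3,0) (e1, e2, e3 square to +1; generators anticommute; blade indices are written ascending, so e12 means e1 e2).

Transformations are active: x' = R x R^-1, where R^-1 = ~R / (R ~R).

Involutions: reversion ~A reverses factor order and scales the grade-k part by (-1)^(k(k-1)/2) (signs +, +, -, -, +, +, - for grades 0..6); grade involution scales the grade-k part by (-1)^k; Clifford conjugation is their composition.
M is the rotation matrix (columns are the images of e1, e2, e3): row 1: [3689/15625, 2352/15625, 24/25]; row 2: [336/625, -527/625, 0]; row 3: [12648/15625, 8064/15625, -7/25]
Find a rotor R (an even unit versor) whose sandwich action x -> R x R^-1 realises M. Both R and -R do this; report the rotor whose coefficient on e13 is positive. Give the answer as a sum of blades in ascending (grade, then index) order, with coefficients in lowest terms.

Method: write R = a + b12*e12 + b13*e13 + b23*e23 with a^2 + b12^2 + b13^2 + b23^2 = 1 (so R^-1 = ~R). Expanding the columns R e_j ~R gives tr M = 4a^2 - 1 and, from the antisymmetric part, M21 - M12 = -4a*b12, M13 - M31 = 4a*b13, M32 - M23 = -4a*b23.
Here tr M = -13861/15625, so a^2 = (1 + tr M)/4 = 441/15625 and a = ±21/125. Taking a = 21/125: M21 - M12 = 6048/15625, M13 - M31 = 2352/15625, M32 - M23 = 8064/15625, giving b12 = -72/125, b13 = 28/125, b23 = -96/125, i.e. R = 21/125 - 72/125*e12 + 28/125*e13 - 96/125*e23.
Its e13 coefficient is already positive.
Answer: 21/125 - 72/125*e12 + 28/125*e13 - 96/125*e23. Sheet selection: the two-to-one cover makes ±R indistinguishable at the matrix level (trace -13861/15625), so uniqueness comes from the required sign on e13.


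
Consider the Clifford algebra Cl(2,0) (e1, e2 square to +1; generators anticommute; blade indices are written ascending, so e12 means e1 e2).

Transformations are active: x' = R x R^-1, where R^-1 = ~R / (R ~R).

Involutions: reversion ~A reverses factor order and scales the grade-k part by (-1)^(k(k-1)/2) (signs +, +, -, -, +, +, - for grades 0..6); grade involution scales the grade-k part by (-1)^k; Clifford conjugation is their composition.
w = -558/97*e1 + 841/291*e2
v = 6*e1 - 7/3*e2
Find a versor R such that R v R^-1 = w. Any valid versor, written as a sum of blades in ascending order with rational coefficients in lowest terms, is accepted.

A norm check does it: q(v) = q(w) = 373/9, hence R = v + w = 24/97*e1 + 54/97*e2 realises the map — parallel part kept, (v - w)/2 negated, v carried to w.
Answer: 24/97*e1 + 54/97*e2


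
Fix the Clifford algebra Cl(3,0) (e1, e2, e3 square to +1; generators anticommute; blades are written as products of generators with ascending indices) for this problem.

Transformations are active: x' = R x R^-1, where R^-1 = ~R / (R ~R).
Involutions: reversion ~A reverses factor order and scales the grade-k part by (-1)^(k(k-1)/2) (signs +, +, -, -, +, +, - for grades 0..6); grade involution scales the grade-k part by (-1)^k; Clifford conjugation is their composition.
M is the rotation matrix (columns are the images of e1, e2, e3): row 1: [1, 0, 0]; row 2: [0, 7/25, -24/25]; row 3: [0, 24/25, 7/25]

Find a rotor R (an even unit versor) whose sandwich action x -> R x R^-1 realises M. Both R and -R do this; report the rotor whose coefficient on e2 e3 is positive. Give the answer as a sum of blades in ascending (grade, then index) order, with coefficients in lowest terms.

Method: write R = a + b12*e1 e2 + b13*e1 e3 + b23*e2 e3 with a^2 + b12^2 + b13^2 + b23^2 = 1 (so R^-1 = ~R). Expanding the columns R e_j ~R gives tr M = 4a^2 - 1 and, from the antisymmetric part, M21 - M12 = -4a*b12, M13 - M31 = 4a*b13, M32 - M23 = -4a*b23.
Here tr M = 39/25, so a^2 = (1 + tr M)/4 = 16/25 and a = ±4/5. Taking a = 4/5: M21 - M12 = 0, M13 - M31 = 0, M32 - M23 = 48/25, giving b12 = 0, b13 = 0, b23 = -3/5, i.e. R = 4/5 - 3/5*e2 e3.
Its e2 e3 coefficient is negative, so report the other preimage -R.
Answer: -4/5 + 3/5*e2 e3. Key observation: the double cover Spin(3) -> SO(3) sends R and -R to the same matrix (trace 39/25 here), so the stated sign of the e2 e3 coefficient is what selects one sheet.


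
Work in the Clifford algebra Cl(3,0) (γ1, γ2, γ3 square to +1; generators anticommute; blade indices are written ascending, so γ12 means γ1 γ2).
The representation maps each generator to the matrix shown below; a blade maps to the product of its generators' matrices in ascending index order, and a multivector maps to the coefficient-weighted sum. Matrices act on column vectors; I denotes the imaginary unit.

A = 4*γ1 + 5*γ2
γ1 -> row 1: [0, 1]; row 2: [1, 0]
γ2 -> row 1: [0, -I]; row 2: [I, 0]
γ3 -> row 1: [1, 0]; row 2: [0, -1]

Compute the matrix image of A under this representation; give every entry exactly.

M = (4)*rho(γ1) + (5)*rho(γ2), summed entrywise:
Answer: row 1: [0, 4 - 5*I]; row 2: [4 + 5*I, 0]


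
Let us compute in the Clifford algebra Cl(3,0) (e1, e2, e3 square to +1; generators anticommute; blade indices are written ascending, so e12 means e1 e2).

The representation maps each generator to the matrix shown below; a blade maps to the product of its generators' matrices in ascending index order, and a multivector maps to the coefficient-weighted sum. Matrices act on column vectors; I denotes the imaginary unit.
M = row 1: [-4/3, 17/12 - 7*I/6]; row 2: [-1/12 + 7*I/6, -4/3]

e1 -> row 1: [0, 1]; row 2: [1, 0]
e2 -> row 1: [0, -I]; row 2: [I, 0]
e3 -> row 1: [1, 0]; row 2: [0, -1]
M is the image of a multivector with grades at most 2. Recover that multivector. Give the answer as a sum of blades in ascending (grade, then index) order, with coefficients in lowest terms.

Method: 1, rho(e1), rho(e2), rho(e3) form a trace-orthogonal basis of the 2x2 complex matrices (tr(X Y) = 2 if X = Y, else 0), so M = m0*1 + m1*rho(e1) + m2*rho(e2) + m3*rho(e3) with m0 = tr(M)/2 = -4/3, m1 = tr(M rho(e1))/2 = 2/3, m2 = tr(M rho(e2))/2 = 7/6 + 3*I/4, m3 = tr(M rho(e3))/2 = 0.
Multiplying table entries, the bivector images are rho(e12) = I*rho(e3), rho(e13) = -I*rho(e2), rho(e23) = I*rho(e1); with real blade coefficients the real parts of m0..m3 are the coefficients of 1, e1, e2, e3 and the imaginary parts give the bivectors (e23: Im m1, e13: -Im m2, e12: Im m3).
Answer: -4/3 + 2/3*e1 + 7/6*e2 - 3/4*e13


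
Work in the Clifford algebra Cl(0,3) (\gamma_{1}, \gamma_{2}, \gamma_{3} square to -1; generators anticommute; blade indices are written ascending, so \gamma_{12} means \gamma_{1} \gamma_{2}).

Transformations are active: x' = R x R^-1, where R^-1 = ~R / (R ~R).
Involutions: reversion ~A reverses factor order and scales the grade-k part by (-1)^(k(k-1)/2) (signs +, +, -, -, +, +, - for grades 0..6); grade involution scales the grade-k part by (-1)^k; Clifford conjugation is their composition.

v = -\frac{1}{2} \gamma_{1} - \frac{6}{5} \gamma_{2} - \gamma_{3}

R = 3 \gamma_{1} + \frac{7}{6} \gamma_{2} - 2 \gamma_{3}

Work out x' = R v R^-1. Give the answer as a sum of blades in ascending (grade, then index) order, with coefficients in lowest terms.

~R = 3 \gamma_{1} + \frac{7}{6} \gamma_{2} - 2 \gamma_{3}, and R ~R = -\frac{517}{36}, so R^-1 = ~R / (-\frac{517}{36}).
R v = \frac{9}{10} - \frac{181}{60} \gamma_{12} - 4 \gamma_{13} - \frac{107}{30} \gamma_{23}
Answer: \frac{641}{5170} \gamma_{1} + \frac{2724}{2585} \gamma_{2} + \frac{3233}{2585} \gamma_{3}


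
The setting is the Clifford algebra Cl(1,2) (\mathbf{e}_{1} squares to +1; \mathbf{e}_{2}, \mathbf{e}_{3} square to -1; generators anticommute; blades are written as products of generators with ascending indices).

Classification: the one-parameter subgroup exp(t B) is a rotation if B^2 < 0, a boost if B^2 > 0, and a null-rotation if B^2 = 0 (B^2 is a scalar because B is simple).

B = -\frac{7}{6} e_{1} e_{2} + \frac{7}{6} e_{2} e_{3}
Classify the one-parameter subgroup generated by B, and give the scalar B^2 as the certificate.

B^2 term by term: the squares give (-\frac{7}{6})^2*(e_{1} e_{2})^2 + (\frac{7}{6})^2*(e_{2} e_{3})^2 = \frac{49}{36}*(+1) + \frac{49}{36}*(-1) = 0 (each basis 2-blade squares to minus the product of its generators' squares); cross terms between blades sharing an index anticommute and cancel. So B^2 = 0.
Answer: null-rotation, certificate B^2 = 0. Check the certificate: B^2 = 0, and that sign is decisive whatever form B takes.


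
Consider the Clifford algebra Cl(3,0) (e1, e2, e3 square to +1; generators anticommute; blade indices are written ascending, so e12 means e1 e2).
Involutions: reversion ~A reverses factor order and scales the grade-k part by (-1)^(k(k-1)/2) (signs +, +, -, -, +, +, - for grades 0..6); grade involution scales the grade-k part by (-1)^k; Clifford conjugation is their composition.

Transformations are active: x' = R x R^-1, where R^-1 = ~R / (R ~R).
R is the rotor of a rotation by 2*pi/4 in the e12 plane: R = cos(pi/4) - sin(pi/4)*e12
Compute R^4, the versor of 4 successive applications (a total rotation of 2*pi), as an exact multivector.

Half-angle bookkeeping: 4 applications in e12 add up to rotor phase 4*pi/4 = pi, so R^4 = cos(pi) - sin(pi)*e12.
cos(pi) = -1 and sin(pi) = 0, so R^4 = -1. The total rotation 2*pi is 1 full turn, so every vector returns to itself, yet the rotor is -1, on the OTHER sheet of the double cover (an odd number of 2*pi turns).
Answer: -1


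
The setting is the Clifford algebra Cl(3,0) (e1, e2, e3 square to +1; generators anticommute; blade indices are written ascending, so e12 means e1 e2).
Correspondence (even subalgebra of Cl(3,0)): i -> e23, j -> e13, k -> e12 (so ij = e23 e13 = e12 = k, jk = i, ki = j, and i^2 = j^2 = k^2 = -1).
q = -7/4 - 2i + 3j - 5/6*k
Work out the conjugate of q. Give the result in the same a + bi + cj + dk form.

In blades: q = -7/4 - 5/6*e12 + 3*e13 - 2*e23.
Quaternion conjugation is reversion on the even subalgebra: the scalar is fixed and every grade-2 blade flips sign, giving -7/4 + 5/6*e12 - 3*e13 + 2*e23; translating back:
Answer: -7/4 + 2i - 3j + 5/6*k


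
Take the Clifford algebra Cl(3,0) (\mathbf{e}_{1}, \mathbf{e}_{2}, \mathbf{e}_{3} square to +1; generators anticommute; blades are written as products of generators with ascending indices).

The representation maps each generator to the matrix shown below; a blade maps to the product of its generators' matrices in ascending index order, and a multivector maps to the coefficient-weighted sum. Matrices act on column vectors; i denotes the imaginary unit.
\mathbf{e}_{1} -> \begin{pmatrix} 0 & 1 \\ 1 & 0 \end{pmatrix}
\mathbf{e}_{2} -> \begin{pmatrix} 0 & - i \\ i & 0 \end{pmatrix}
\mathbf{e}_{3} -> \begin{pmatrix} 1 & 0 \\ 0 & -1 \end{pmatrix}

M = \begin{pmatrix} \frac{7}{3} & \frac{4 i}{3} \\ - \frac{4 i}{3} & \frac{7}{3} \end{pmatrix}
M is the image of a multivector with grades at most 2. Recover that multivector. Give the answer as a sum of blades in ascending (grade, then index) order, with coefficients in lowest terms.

Method: 1, rho(e_{1}), rho(e_{2}), rho(e_{3}) form a trace-orthogonal basis of the 2x2 complex matrices (tr(X Y) = 2 if X = Y, else 0), so M = m0*1 + m1*rho(e_{1}) + m2*rho(e_{2}) + m3*rho(e_{3}) with m0 = tr(M)/2 = \frac{7}{3}, m1 = tr(M rho(e_{1}))/2 = 0, m2 = tr(M rho(e_{2}))/2 = - \frac{4}{3}, m3 = tr(M rho(e_{3}))/2 = 0.
Multiplying table entries, the bivector images are rho(e_{1} e_{2}) = i*rho(e_{3}), rho(e_{1} e_{3}) = -i*rho(e_{2}), rho(e_{2} e_{3}) = i*rho(e_{1}); with real blade coefficients the real parts of m0..m3 are the coefficients of 1, e_{1}, e_{2}, e_{3} and the imaginary parts give the bivectors (e_{2} e_{3}: Im m1, e_{1} e_{3}: -Im m2, e_{1} e_{2}: Im m3).
Answer: \frac{7}{3} - \frac{4}{3} e_{2}


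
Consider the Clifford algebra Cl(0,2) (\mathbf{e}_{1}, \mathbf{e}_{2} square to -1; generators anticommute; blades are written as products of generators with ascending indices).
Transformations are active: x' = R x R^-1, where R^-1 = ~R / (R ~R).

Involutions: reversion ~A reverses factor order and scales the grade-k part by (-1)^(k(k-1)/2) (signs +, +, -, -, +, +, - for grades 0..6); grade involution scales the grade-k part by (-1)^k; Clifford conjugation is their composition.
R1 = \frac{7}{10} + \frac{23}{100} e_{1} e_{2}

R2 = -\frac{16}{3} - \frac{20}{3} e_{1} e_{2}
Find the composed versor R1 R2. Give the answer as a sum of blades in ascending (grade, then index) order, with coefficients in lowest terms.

Distribute over the terms of R1 (each basis-blade product reordered to ascending indices, repeated generators contracted through their squares):
(\frac{7}{10}) R2 = -\frac{56}{15} - \frac{14}{3} e_{1} e_{2}
(\frac{23}{100} e_{1} e_{2}) R2 = \frac{23}{15} - \frac{92}{75} e_{1} e_{2}
Summing the partial products and collecting blades:
Answer: -\frac{11}{5} - \frac{442}{75} e_{1} e_{2}


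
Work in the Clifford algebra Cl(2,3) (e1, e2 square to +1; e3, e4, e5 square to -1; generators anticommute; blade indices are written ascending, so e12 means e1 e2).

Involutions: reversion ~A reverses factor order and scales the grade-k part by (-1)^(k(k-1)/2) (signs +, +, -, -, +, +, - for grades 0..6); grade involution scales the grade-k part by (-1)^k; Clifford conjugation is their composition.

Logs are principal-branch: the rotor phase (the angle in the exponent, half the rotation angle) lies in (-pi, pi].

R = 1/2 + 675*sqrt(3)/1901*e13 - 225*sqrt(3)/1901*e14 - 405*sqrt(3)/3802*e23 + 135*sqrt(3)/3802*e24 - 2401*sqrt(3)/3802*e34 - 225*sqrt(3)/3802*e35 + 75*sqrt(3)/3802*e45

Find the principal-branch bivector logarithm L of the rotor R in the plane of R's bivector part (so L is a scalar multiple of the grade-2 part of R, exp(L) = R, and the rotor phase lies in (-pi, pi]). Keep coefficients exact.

The scalar part of R is 1/2, which pins the rotor phase on the principal branch; dividing the bivector part by the sine of that phase recovers the unit plane, and L is the phase times that plane.
Concretely: cos(phase) = 1/2 gives phase = ±pi/3, and since phase/sin(phase) is even the sign is immaterial: L = (phase/sin(phase)) * <R>_2 = (2*sqrt(3)*pi/9) * <R>_2.
Answer: 450*pi/1901*e13 - 150*pi/1901*e14 - 135*pi/1901*e23 + 45*pi/1901*e24 - 2401*pi/5703*e34 - 75*pi/1901*e35 + 25*pi/1901*e45


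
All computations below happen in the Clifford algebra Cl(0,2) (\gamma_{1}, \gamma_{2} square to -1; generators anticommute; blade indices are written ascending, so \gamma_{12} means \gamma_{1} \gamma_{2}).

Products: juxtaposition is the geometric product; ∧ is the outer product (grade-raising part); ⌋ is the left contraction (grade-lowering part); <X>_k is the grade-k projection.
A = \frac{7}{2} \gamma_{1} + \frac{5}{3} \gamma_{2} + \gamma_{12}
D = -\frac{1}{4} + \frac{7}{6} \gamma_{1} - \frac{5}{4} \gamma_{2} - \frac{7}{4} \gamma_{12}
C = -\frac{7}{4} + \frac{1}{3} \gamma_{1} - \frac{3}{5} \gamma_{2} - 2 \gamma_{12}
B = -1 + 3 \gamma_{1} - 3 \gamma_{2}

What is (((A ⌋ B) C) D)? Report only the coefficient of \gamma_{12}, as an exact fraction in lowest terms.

step 1: -\frac{11}{2}
step 2: \frac{77}{8} - \frac{11}{6} \gamma_{1} + \frac{33}{10} \gamma_{2} + 11 \gamma_{12}
step 3: \frac{6655}{288} + \frac{1573}{80} \gamma_{1} - \frac{517}{160} \gamma_{2} - \frac{10153}{480} \gamma_{12}
Answer: -\frac{10153}{480}


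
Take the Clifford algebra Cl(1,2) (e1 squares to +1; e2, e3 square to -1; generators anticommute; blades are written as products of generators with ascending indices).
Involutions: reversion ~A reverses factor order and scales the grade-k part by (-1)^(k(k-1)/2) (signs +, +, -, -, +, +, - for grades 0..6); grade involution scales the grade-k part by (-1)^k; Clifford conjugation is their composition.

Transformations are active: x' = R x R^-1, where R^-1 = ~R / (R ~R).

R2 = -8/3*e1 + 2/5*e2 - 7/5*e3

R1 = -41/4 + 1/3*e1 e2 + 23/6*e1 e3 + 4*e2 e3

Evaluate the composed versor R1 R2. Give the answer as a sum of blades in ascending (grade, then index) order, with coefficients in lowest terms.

Distribute over the terms of R2 (each basis-blade product reordered to ascending indices, repeated generators contracted through their squares):
R1 (-8/3*e1) = 82/3*e1 + 8/9*e2 + 92/9*e3 - 32/3*e1 e2 e3
R1 (2/5*e2) = -2/15*e1 - 41/10*e2 + 8/5*e3 - 23/15*e1 e2 e3
R1 (-7/5*e3) = 161/30*e1 + 28/5*e2 + 287/20*e3 - 7/15*e1 e2 e3
Summing the partial products and collecting blades:
Answer: 977/30*e1 + 43/18*e2 + 4711/180*e3 - 38/3*e1 e2 e3


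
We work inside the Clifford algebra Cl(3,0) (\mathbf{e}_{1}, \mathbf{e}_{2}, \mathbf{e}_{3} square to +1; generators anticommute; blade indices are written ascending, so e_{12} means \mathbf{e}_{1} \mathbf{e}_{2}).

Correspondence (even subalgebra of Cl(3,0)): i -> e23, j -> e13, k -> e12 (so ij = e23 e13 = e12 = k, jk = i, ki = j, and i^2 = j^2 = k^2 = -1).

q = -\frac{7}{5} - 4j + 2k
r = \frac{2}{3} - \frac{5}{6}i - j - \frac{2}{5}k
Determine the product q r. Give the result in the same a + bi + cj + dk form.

In blades: q = -\frac{7}{5} + 2 e_{12} - 4 e_{13}, r = \frac{2}{3} - \frac{2}{5} e_{12} - e_{13} - \frac{5}{6} e_{23}.
Distribute q over r term by term (generator squares from the signature, products reordered to ascending indices): (-\frac{7}{5})*r = -\frac{14}{15} + \frac{14}{25} e_{12} + \frac{7}{5} e_{13} + \frac{7}{6} e_{23}; (2 e_{12})*r = \frac{4}{5} + \frac{4}{3} e_{12} - \frac{5}{3} e_{13} + 2 e_{23}; (-4 e_{13})*r = -4 - \frac{10}{3} e_{12} - \frac{8}{3} e_{13} + \frac{8}{5} e_{23}.
Sum: -\frac{62}{15} - \frac{36}{25} e_{12} - \frac{44}{15} e_{13} + \frac{143}{30} e_{23}; translating back through the correspondence:
Answer: -\frac{62}{15} + \frac{143}{30}i - \frac{44}{15}j - \frac{36}{25}k


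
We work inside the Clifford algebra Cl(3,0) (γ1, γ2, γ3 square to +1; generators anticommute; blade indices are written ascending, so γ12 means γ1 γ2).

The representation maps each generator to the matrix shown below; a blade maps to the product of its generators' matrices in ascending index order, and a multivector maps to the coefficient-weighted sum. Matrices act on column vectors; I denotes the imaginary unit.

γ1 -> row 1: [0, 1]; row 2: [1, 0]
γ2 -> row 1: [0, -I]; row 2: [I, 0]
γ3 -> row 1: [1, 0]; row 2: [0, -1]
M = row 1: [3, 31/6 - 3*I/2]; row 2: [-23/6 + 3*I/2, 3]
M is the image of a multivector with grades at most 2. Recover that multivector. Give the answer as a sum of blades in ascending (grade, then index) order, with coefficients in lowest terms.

Method: 1, rho(γ1), rho(γ2), rho(γ3) form a trace-orthogonal basis of the 2x2 complex matrices (tr(X Y) = 2 if X = Y, else 0), so M = m0*1 + m1*rho(γ1) + m2*rho(γ2) + m3*rho(γ3) with m0 = tr(M)/2 = 3, m1 = tr(M rho(γ1))/2 = 2/3, m2 = tr(M rho(γ2))/2 = 3/2 + 9*I/2, m3 = tr(M rho(γ3))/2 = 0.
Multiplying table entries, the bivector images are rho(γ12) = I*rho(γ3), rho(γ13) = -I*rho(γ2), rho(γ23) = I*rho(γ1); with real blade coefficients the real parts of m0..m3 are the coefficients of 1, γ1, γ2, γ3 and the imaginary parts give the bivectors (γ23: Im m1, γ13: -Im m2, γ12: Im m3).
Answer: 3 + 2/3*γ1 + 3/2*γ2 - 9/2*γ13


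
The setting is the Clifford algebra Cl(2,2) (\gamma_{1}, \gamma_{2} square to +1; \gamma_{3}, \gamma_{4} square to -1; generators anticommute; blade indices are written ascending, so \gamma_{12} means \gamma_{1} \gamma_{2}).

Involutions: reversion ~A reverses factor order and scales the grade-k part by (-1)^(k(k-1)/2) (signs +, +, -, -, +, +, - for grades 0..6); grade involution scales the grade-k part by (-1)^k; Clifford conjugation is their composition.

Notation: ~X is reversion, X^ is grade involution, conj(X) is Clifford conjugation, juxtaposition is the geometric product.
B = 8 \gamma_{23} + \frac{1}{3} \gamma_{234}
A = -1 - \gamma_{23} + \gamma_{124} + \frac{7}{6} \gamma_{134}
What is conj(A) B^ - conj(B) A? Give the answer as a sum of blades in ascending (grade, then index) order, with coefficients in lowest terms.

first term: 8 - \frac{1}{3} \gamma_{4} + \frac{7}{18} \gamma_{12} + \frac{1}{3} \gamma_{13} - 8 \gamma_{23} + \frac{28}{3} \gamma_{124} + 8 \gamma_{134} + \frac{1}{3} \gamma_{234}
second term: 8 - \frac{1}{3} \gamma_{4} + \frac{7}{18} \gamma_{12} + \frac{1}{3} \gamma_{13} + 8 \gamma_{23} + \frac{28}{3} \gamma_{124} + 8 \gamma_{134} - \frac{1}{3} \gamma_{234}
Answer: -16 \gamma_{23} + \frac{2}{3} \gamma_{234}


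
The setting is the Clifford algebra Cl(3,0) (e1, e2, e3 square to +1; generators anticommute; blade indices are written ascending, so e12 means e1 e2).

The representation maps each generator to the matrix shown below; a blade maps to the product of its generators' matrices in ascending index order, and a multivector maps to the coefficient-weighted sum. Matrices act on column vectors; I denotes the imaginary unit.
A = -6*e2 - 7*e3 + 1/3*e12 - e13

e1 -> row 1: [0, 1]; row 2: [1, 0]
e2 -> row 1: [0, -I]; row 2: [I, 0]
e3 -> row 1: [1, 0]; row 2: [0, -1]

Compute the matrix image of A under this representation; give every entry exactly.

Bivector images (products of the table entries): rho(e12) = rho(e1)rho(e2) = row 1: [I, 0]; row 2: [0, -I]; rho(e13) = rho(e1)rho(e3) = row 1: [0, -1]; row 2: [1, 0].
M = (-6)*rho(e2) + (-7)*rho(e3) + (1/3)*rho(e12) + (-1)*rho(e13), summed entrywise:
Answer: row 1: [-7 + I/3, 1 + 6*I]; row 2: [-1 - 6*I, 7 - I/3]
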